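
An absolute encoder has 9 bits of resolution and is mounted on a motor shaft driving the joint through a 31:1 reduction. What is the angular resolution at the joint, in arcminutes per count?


counts = 2^9 = 512
effective counts at joint = 512 * 31 = 15872
resolution = 360*60 / 15872
= 1.3609 arcmin/count


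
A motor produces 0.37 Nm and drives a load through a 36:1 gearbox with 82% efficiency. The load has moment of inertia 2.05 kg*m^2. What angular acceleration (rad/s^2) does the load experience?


tau_out = tau_motor * N * eta
= 0.37 * 36 * 0.82 = 10.9224 Nm
alpha = tau_out / I = 10.9224 / 2.05
= 5.328 rad/s^2


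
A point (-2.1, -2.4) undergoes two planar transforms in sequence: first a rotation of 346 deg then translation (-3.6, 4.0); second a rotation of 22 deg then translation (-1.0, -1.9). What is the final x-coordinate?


After transform 1:
x1 = cos(346)*-2.1 - sin(346)*-2.4 + -3.6 = -6.2182
y1 = sin(346)*-2.1 + cos(346)*-2.4 + 4.0 = 2.1793
After transform 2:
x2 = cos(22)*-6.2182 - sin(22)*2.1793 + -1.0
= -7.5818


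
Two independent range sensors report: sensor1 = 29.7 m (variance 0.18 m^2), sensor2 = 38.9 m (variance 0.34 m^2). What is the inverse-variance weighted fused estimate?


w1 = (1/var1) / (1/var1 + 1/var2)
   = 5.5556 / (5.5556 + 2.9412) = 0.6538
w2 = 1 - w1 = 0.3462
fused = w1*s1 + w2*s2 = 19.4192 + 13.4654
= 32.8846 m


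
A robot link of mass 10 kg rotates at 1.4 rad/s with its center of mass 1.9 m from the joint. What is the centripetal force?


F = m * omega^2 * r
= 10 * 1.4^2 * 1.9
= 10 * 1.96 * 1.9
= 37.24 N


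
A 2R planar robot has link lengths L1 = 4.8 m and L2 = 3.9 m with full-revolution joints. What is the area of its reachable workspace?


r_max = L1 + L2 = 8.7 m
r_min = |L1 - L2| = 0.9 m
Area = pi*(r_max^2 - r_min^2)
= pi*(75.69 - 0.81)
= pi * 74.88
= 235.2425 m^2


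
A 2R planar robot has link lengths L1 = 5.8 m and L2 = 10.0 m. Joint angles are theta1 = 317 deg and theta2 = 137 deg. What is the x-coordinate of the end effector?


Convert angles to radians: theta1 = 5.5327, theta2 = 2.3911
x = L1*cos(theta1) + L2*cos(theta1+theta2)
x = 4.2419 + -0.6976
x = 3.5443


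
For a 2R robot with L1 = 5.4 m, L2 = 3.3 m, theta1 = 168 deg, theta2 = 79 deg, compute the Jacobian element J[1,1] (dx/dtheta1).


J[1,1] = -L1*sin(t1) - L2*sin(t1+t2)
= -5.4*sin(168) - 3.3*sin(247)
= 1.9149


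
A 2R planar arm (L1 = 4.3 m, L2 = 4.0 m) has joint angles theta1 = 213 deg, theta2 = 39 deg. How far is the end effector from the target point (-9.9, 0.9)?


End effector via forward kinematics:
x = L1*cos(t1) + L2*cos(t1+t2) = -4.8424
y = L1*sin(t1) + L2*sin(t1+t2) = -6.1462
Distance to target:
d = sqrt((-9.9 - -4.8424)^2 + (0.9 - -6.1462)^2)
= sqrt(25.5798 + 49.6486)
= 8.6734 m


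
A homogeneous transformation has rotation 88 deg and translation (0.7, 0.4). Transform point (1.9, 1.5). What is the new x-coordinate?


x' = cos(theta)*px - sin(theta)*py + tx
= 0.0349*1.9 - 0.9994*1.5 + 0.7
= -0.7328


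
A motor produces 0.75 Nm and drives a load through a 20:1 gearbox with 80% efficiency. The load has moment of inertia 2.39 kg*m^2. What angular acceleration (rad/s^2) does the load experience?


tau_out = tau_motor * N * eta
= 0.75 * 20 * 0.8 = 12.0 Nm
alpha = tau_out / I = 12.0 / 2.39
= 5.0209 rad/s^2


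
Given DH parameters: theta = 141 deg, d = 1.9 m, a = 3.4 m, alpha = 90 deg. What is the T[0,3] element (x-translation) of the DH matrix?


T[0,3] = a * cos(theta)
= 3.4 * cos(141 deg)
= 3.4 * -0.7771
= -2.6423


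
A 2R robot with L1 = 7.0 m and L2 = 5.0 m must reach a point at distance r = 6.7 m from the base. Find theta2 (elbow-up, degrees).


cos(theta2) = (r^2 - L1^2 - L2^2) / (2*L1*L2)
cos(theta2) = (44.89 - 49.0 - 25.0) / 70.0
cos(theta2) = -0.415857
theta2 = 114.5733 degrees


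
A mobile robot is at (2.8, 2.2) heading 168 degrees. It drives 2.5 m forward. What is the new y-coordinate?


y_new = y0 + d*sin(theta)
= 2.2 + 2.5*sin(168)
= 2.2 + 0.5198
= 2.7198


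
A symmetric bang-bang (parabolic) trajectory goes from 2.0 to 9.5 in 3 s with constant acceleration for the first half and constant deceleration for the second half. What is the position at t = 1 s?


Symmetric rest-to-rest: each phase covers (pf-p0)/2 in time T/2. 0.5*a*(T/2)^2 = (pf-p0)/2 => a = 4*(pf-p0)/T^2
a = 4*(9.5-2.0)/3^2 = 3.3333
t = 1 is in the acceleration phase (t <= T/2).
p = p0 + 0.5*a*t^2 = 2.0 + 0.5*3.3333*1^2
= 3.6667


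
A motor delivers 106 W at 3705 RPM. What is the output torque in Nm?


omega = 3705 * 2*pi/60 = 387.9867 rad/s
tau = P / omega = 106 / 387.9867
= 0.2732 Nm


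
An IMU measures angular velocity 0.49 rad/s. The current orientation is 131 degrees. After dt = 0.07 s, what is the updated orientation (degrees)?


delta_theta = w * dt = 0.49 * 0.07 = 0.0343 rad
= 1.9652 deg
theta_new = 131 + 1.9652 = 132.9652 deg


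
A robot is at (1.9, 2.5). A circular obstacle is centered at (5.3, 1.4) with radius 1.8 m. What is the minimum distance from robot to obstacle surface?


center_dist = sqrt((1.9-5.3)^2 + (2.5-1.4)^2)
= sqrt(11.56 + 1.21)
= 3.5735
min_dist = center_dist - radius = 3.5735 - 1.8 = 1.7735 m


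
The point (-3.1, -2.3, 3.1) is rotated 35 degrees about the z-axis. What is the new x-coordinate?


Rotation about z-axis: x' = x*cos(theta) - y*sin(theta)
= -3.1 * 0.8192 - -2.3 * 0.5736
= -1.2201


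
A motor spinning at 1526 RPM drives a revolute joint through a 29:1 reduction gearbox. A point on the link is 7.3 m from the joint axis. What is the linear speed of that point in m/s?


omega_motor = 1526 * 2*pi/60 = 159.8023 rad/s
omega_joint = omega_motor / 29 = 5.5104 rad/s
v = omega_joint * r = 5.5104 * 7.3
= 40.2261 m/s


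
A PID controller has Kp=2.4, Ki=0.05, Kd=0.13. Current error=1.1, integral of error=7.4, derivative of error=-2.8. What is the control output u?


u = Kp*e + Ki*int(e) + Kd*de/dt
= 2.4*1.1 + 0.05*7.4 + 0.13*(-2.8)
= 2.64 + 0.37 + -0.364
= 2.646


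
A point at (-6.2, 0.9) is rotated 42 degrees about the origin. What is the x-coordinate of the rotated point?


x' = x*cos(theta) - y*sin(theta)
cos(42 deg) = 0.7431, sin(42 deg) = 0.6691
x' = -6.2 * 0.7431 - 0.9 * 0.6691
= -4.6075 - 0.6022
= -5.2097


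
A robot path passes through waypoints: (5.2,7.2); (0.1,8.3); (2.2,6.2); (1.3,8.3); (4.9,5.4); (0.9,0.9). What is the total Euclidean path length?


Segment lengths:
  seg1 = sqrt((-5.1)^2 + (1.1)^2) = 5.2173
  seg2 = sqrt((2.1)^2 + (-2.1)^2) = 2.9698
  seg3 = sqrt((-0.9)^2 + (2.1)^2) = 2.2847
  seg4 = sqrt((3.6)^2 + (-2.9)^2) = 4.6228
  seg5 = sqrt((-4.0)^2 + (-4.5)^2) = 6.0208
Total = 21.1154


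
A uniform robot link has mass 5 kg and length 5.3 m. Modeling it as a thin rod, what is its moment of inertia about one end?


I = (1/3) * m * L^2
= (1/3) * 5 * 5.3^2
= 0.333333 * 5 * 28.09
= 46.8167 kg*m^2


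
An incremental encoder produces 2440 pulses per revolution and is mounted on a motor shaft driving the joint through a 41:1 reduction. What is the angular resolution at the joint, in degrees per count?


counts per rev = 2440
effective counts at joint = 2440 * 41 = 100040
resolution = 360 / 100040
= 0.0036 deg/count


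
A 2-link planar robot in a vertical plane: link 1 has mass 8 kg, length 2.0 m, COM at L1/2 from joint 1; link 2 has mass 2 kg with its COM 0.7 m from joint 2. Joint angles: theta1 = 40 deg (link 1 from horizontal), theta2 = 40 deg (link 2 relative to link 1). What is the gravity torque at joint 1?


Horizontal distance from joint 1 to link-1 COM:
  x_c1 = (L1/2)*cos(t1) = 1.0 * 0.766 = 0.766 m
Horizontal distance from joint 1 to link-2 COM:
  x_c2 = L1*cos(t1) + Lc2*cos(t1+t2)
       = 2.0*0.766 + 0.7*0.1736 = 1.6536 m
tau1 = m1*g*x_c1 + m2*g*x_c2
     = 8*9.81*0.766 + 2*9.81*1.6536
     = 60.1192 + 32.4445
     = 92.5636 Nm


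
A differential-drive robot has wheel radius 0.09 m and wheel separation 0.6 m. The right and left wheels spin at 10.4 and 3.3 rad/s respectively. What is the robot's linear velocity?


vR = r*wR = 0.09*10.4 = 0.936 m/s
vL = r*wL = 0.09*3.3 = 0.297 m/s
v = (vR+vL)/2 = 0.6165 m/s
omega = (vR-vL)/L = 1.065 rad/s
linear velocity = 0.6165 m/s


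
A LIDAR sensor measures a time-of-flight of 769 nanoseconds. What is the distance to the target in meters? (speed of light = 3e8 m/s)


tof = 769 ns = 7.69e-07 s
dist = c * tof / 2
= 3e8 * 7.69e-07 / 2
= 115.35 m


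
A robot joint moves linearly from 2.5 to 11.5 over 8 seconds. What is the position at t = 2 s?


s = t/T = 2/8 = 0.25
p(t) = p0 + (pf-p0)*s
= 2.5 + (11.5 - 2.5) * 0.25
= 4.75


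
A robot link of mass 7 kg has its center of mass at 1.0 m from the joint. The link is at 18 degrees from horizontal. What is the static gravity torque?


tau = m*g*L*cos(angle)
= 7 * 9.81 * 1.0 * cos(18 deg)
= 7 * 9.81 * 1.0 * 0.9511
= 65.3091 Nm


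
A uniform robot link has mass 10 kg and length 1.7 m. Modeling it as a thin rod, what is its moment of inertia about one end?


I = (1/3) * m * L^2
= (1/3) * 10 * 1.7^2
= 0.333333 * 10 * 2.89
= 9.6333 kg*m^2


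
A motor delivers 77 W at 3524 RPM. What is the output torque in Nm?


omega = 3524 * 2*pi/60 = 369.0324 rad/s
tau = P / omega = 77 / 369.0324
= 0.2087 Nm


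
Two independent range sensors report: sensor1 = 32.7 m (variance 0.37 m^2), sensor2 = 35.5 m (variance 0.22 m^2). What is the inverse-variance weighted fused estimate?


w1 = (1/var1) / (1/var1 + 1/var2)
   = 2.7027 / (2.7027 + 4.5455) = 0.3729
w2 = 1 - w1 = 0.6271
fused = w1*s1 + w2*s2 = 12.1932 + 22.2627
= 34.4559 m


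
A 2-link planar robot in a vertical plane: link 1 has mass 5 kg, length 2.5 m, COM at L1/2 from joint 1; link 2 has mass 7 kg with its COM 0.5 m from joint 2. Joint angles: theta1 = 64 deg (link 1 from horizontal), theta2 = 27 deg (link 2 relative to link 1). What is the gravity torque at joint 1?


Horizontal distance from joint 1 to link-1 COM:
  x_c1 = (L1/2)*cos(t1) = 1.25 * 0.4384 = 0.548 m
Horizontal distance from joint 1 to link-2 COM:
  x_c2 = L1*cos(t1) + Lc2*cos(t1+t2)
       = 2.5*0.4384 + 0.5*-0.0175 = 1.0872 m
tau1 = m1*g*x_c1 + m2*g*x_c2
     = 5*9.81*0.548 + 7*9.81*1.0872
     = 26.8776 + 74.6581
     = 101.5358 Nm


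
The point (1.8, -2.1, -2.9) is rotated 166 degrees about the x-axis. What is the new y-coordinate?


Rotation about x-axis: y' = y*cos(theta) - z*sin(theta)
= -2.1 * -0.9703 - -2.9 * 0.2419
= 2.7392


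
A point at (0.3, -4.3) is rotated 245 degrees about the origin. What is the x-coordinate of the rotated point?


x' = x*cos(theta) - y*sin(theta)
cos(245 deg) = -0.4226, sin(245 deg) = -0.9063
x' = 0.3 * -0.4226 - -4.3 * -0.9063
= -0.1268 - 3.8971
= -4.0239


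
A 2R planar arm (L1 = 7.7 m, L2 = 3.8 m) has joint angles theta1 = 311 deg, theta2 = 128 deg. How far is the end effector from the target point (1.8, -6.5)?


End effector via forward kinematics:
x = L1*cos(t1) + L2*cos(t1+t2) = 5.7767
y = L1*sin(t1) + L2*sin(t1+t2) = -2.0811
Distance to target:
d = sqrt((1.8 - 5.7767)^2 + (-6.5 - -2.0811)^2)
= sqrt(15.8144 + 19.5268)
= 5.9448 m


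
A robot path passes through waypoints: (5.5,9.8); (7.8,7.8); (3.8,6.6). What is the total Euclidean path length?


Segment lengths:
  seg1 = sqrt((2.3)^2 + (-2.0)^2) = 3.048
  seg2 = sqrt((-4.0)^2 + (-1.2)^2) = 4.1761
Total = 7.2241


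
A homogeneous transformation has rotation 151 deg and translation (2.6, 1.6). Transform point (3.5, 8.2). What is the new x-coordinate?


x' = cos(theta)*px - sin(theta)*py + tx
= -0.8746*3.5 - 0.4848*8.2 + 2.6
= -4.4366


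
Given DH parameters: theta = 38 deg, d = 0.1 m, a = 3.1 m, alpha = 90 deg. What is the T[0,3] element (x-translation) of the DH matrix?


T[0,3] = a * cos(theta)
= 3.1 * cos(38 deg)
= 3.1 * 0.788
= 2.4428


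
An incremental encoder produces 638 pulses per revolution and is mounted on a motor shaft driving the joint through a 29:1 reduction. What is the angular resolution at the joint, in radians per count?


counts per rev = 638
effective counts at joint = 638 * 29 = 18502
resolution = 2*pi / 18502
= 3.3959e-04 rad/count


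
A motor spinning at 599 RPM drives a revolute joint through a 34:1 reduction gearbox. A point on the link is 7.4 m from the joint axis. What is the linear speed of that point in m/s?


omega_motor = 599 * 2*pi/60 = 62.7271 rad/s
omega_joint = omega_motor / 34 = 1.8449 rad/s
v = omega_joint * r = 1.8449 * 7.4
= 13.6524 m/s


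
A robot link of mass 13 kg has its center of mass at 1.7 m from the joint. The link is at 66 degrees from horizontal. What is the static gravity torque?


tau = m*g*L*cos(angle)
= 13 * 9.81 * 1.7 * cos(66 deg)
= 13 * 9.81 * 1.7 * 0.4067
= 88.1809 Nm


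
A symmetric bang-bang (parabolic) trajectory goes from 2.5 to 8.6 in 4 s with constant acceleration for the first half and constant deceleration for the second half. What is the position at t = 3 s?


Symmetric rest-to-rest: each phase covers (pf-p0)/2 in time T/2. 0.5*a*(T/2)^2 = (pf-p0)/2 => a = 4*(pf-p0)/T^2
a = 4*(8.6-2.5)/4^2 = 1.525
t = 3 is in the deceleration phase (t > T/2).
p = pf - 0.5*a*(T-t)^2 = 8.6 - 0.5*1.525*1^2
= 7.8375


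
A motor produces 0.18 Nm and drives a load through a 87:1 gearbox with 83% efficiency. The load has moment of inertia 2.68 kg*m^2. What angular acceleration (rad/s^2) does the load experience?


tau_out = tau_motor * N * eta
= 0.18 * 87 * 0.83 = 12.9978 Nm
alpha = tau_out / I = 12.9978 / 2.68
= 4.8499 rad/s^2


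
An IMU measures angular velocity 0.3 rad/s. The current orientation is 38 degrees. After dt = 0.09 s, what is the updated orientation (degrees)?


delta_theta = w * dt = 0.3 * 0.09 = 0.027 rad
= 1.547 deg
theta_new = 38 + 1.547 = 39.547 deg


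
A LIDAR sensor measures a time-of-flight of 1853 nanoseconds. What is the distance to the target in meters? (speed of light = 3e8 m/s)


tof = 1853 ns = 1.853e-06 s
dist = c * tof / 2
= 3e8 * 1.853e-06 / 2
= 277.95 m


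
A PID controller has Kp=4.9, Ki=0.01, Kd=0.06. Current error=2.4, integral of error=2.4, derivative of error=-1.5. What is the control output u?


u = Kp*e + Ki*int(e) + Kd*de/dt
= 4.9*2.4 + 0.01*2.4 + 0.06*(-1.5)
= 11.76 + 0.024 + -0.09
= 11.694


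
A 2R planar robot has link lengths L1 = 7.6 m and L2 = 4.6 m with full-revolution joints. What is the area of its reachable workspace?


r_max = L1 + L2 = 12.2 m
r_min = |L1 - L2| = 3.0 m
Area = pi*(r_max^2 - r_min^2)
= pi*(148.84 - 9.0)
= pi * 139.84
= 439.3203 m^2


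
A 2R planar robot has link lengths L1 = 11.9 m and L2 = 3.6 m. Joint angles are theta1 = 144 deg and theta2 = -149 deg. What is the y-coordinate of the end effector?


Convert angles to radians: theta1 = 2.5133, theta2 = -2.6005
y = L1*sin(theta1) + L2*sin(theta1+theta2)
y = 6.9946 + -0.3138
y = 6.6809


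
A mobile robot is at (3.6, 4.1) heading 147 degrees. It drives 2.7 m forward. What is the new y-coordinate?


y_new = y0 + d*sin(theta)
= 4.1 + 2.7*sin(147)
= 4.1 + 1.4705
= 5.5705


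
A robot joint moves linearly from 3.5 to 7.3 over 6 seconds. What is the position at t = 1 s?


s = t/T = 1/6 = 0.1667
p(t) = p0 + (pf-p0)*s
= 3.5 + (7.3 - 3.5) * 0.1667
= 4.1333


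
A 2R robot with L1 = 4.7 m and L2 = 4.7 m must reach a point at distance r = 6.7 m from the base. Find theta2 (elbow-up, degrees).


cos(theta2) = (r^2 - L1^2 - L2^2) / (2*L1*L2)
cos(theta2) = (44.89 - 22.09 - 22.09) / 44.18
cos(theta2) = 0.016071
theta2 = 89.0792 degrees


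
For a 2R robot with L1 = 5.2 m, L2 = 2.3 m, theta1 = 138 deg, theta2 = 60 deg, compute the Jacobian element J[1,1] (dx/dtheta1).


J[1,1] = -L1*sin(t1) - L2*sin(t1+t2)
= -5.2*sin(138) - 2.3*sin(198)
= -2.7687


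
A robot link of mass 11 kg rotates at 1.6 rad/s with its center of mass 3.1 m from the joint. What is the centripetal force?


F = m * omega^2 * r
= 11 * 1.6^2 * 3.1
= 11 * 2.56 * 3.1
= 87.296 N


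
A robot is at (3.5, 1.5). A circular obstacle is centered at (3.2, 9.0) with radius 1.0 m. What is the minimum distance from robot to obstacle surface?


center_dist = sqrt((3.5-3.2)^2 + (1.5-9.0)^2)
= sqrt(0.09 + 56.25)
= 7.506
min_dist = center_dist - radius = 7.506 - 1.0 = 6.506 m


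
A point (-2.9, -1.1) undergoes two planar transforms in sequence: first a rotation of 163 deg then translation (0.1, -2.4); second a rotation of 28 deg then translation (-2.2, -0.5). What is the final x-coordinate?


After transform 1:
x1 = cos(163)*-2.9 - sin(163)*-1.1 + 0.1 = 3.1949
y1 = sin(163)*-2.9 + cos(163)*-1.1 + -2.4 = -2.1959
After transform 2:
x2 = cos(28)*3.1949 - sin(28)*-2.1959 + -2.2
= 1.6519


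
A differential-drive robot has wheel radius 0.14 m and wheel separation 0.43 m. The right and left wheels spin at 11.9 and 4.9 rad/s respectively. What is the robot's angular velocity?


vR = r*wR = 0.14*11.9 = 1.666 m/s
vL = r*wL = 0.14*4.9 = 0.686 m/s
v = (vR+vL)/2 = 1.176 m/s
omega = (vR-vL)/L = 2.2791 rad/s
angular velocity = 2.2791 rad/s


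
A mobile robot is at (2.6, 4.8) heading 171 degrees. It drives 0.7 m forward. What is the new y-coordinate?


y_new = y0 + d*sin(theta)
= 4.8 + 0.7*sin(171)
= 4.8 + 0.1095
= 4.9095


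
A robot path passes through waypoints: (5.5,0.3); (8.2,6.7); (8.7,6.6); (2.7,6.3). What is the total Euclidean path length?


Segment lengths:
  seg1 = sqrt((2.7)^2 + (6.4)^2) = 6.9462
  seg2 = sqrt((0.5)^2 + (-0.1)^2) = 0.5099
  seg3 = sqrt((-6.0)^2 + (-0.3)^2) = 6.0075
Total = 13.4636


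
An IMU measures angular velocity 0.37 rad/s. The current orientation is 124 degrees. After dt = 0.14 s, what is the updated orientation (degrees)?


delta_theta = w * dt = 0.37 * 0.14 = 0.0518 rad
= 2.9679 deg
theta_new = 124 + 2.9679 = 126.9679 deg


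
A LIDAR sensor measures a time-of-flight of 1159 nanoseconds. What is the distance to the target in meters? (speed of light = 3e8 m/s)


tof = 1159 ns = 1.159e-06 s
dist = c * tof / 2
= 3e8 * 1.159e-06 / 2
= 173.85 m


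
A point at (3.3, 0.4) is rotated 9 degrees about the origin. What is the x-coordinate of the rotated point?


x' = x*cos(theta) - y*sin(theta)
cos(9 deg) = 0.9877, sin(9 deg) = 0.1564
x' = 3.3 * 0.9877 - 0.4 * 0.1564
= 3.2594 - 0.0626
= 3.1968


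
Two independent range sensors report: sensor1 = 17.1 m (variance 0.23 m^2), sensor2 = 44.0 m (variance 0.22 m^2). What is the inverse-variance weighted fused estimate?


w1 = (1/var1) / (1/var1 + 1/var2)
   = 4.3478 / (4.3478 + 4.5455) = 0.4889
w2 = 1 - w1 = 0.5111
fused = w1*s1 + w2*s2 = 8.36 + 22.4889
= 30.8489 m


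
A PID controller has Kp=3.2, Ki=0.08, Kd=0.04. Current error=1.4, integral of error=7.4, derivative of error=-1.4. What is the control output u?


u = Kp*e + Ki*int(e) + Kd*de/dt
= 3.2*1.4 + 0.08*7.4 + 0.04*(-1.4)
= 4.48 + 0.592 + -0.056
= 5.016


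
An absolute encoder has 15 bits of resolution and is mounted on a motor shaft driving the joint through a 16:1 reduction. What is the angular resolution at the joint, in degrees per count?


counts = 2^15 = 32768
effective counts at joint = 32768 * 16 = 524288
resolution = 360 / 524288
= 6.8665e-04 deg/count


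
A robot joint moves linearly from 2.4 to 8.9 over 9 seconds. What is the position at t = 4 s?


s = t/T = 4/9 = 0.4444
p(t) = p0 + (pf-p0)*s
= 2.4 + (8.9 - 2.4) * 0.4444
= 5.2889


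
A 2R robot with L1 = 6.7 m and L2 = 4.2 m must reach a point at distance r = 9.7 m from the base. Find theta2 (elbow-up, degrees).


cos(theta2) = (r^2 - L1^2 - L2^2) / (2*L1*L2)
cos(theta2) = (94.09 - 44.89 - 17.64) / 56.28
cos(theta2) = 0.560768
theta2 = 55.8911 degrees


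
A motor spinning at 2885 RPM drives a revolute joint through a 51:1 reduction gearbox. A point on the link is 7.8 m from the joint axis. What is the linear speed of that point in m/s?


omega_motor = 2885 * 2*pi/60 = 302.1165 rad/s
omega_joint = omega_motor / 51 = 5.9239 rad/s
v = omega_joint * r = 5.9239 * 7.8
= 46.2061 m/s


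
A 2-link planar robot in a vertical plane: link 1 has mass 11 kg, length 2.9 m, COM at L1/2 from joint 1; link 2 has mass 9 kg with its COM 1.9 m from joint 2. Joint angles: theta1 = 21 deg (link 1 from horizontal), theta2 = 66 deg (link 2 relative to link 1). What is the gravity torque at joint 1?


Horizontal distance from joint 1 to link-1 COM:
  x_c1 = (L1/2)*cos(t1) = 1.45 * 0.9336 = 1.3537 m
Horizontal distance from joint 1 to link-2 COM:
  x_c2 = L1*cos(t1) + Lc2*cos(t1+t2)
       = 2.9*0.9336 + 1.9*0.0523 = 2.8068 m
tau1 = m1*g*x_c1 + m2*g*x_c2
     = 11*9.81*1.3537 + 9*9.81*2.8068
     = 146.0769 + 247.8143
     = 393.8911 Nm


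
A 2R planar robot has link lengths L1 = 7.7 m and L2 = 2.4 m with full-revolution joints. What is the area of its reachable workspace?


r_max = L1 + L2 = 10.1 m
r_min = |L1 - L2| = 5.3 m
Area = pi*(r_max^2 - r_min^2)
= pi*(102.01 - 28.09)
= pi * 73.92
= 232.2265 m^2


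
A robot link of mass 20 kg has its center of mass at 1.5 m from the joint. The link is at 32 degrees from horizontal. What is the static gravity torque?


tau = m*g*L*cos(angle)
= 20 * 9.81 * 1.5 * cos(32 deg)
= 20 * 9.81 * 1.5 * 0.848
= 249.5806 Nm


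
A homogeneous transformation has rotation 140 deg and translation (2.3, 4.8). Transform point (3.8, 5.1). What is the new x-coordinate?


x' = cos(theta)*px - sin(theta)*py + tx
= -0.766*3.8 - 0.6428*5.1 + 2.3
= -3.8892


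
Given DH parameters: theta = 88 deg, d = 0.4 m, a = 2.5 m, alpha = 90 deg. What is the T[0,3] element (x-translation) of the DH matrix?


T[0,3] = a * cos(theta)
= 2.5 * cos(88 deg)
= 2.5 * 0.0349
= 0.0872


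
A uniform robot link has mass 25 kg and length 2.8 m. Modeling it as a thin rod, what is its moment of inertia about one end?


I = (1/3) * m * L^2
= (1/3) * 25 * 2.8^2
= 0.333333 * 25 * 7.84
= 65.3333 kg*m^2


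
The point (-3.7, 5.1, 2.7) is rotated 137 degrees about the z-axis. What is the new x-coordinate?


Rotation about z-axis: x' = x*cos(theta) - y*sin(theta)
= -3.7 * -0.7314 - 5.1 * 0.682
= -0.7722


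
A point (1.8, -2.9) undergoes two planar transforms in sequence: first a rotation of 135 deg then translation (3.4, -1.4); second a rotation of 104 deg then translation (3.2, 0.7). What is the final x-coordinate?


After transform 1:
x1 = cos(135)*1.8 - sin(135)*-2.9 + 3.4 = 4.1778
y1 = sin(135)*1.8 + cos(135)*-2.9 + -1.4 = 1.9234
After transform 2:
x2 = cos(104)*4.1778 - sin(104)*1.9234 + 3.2
= 0.323


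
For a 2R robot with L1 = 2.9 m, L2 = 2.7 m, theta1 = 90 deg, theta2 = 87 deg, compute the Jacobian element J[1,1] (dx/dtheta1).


J[1,1] = -L1*sin(t1) - L2*sin(t1+t2)
= -2.9*sin(90) - 2.7*sin(177)
= -3.0413


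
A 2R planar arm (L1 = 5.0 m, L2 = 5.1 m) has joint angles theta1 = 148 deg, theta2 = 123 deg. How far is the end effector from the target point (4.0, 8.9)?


End effector via forward kinematics:
x = L1*cos(t1) + L2*cos(t1+t2) = -4.1512
y = L1*sin(t1) + L2*sin(t1+t2) = -2.4496
Distance to target:
d = sqrt((4.0 - -4.1512)^2 + (8.9 - -2.4496)^2)
= sqrt(66.4426 + 128.814)
= 13.9734 m


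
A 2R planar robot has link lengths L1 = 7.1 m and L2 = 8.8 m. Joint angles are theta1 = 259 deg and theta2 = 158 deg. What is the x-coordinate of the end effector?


Convert angles to radians: theta1 = 4.5204, theta2 = 2.7576
x = L1*cos(theta1) + L2*cos(theta1+theta2)
x = -1.3547 + 4.7928
x = 3.4381


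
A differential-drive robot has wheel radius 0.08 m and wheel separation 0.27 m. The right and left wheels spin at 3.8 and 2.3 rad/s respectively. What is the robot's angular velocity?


vR = r*wR = 0.08*3.8 = 0.304 m/s
vL = r*wL = 0.08*2.3 = 0.184 m/s
v = (vR+vL)/2 = 0.244 m/s
omega = (vR-vL)/L = 0.4444 rad/s
angular velocity = 0.4444 rad/s


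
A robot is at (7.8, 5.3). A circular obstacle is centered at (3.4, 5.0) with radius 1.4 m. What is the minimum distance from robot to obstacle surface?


center_dist = sqrt((7.8-3.4)^2 + (5.3-5.0)^2)
= sqrt(19.36 + 0.09)
= 4.4102
min_dist = center_dist - radius = 4.4102 - 1.4 = 3.0102 m


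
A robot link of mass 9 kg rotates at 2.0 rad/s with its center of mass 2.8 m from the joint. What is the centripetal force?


F = m * omega^2 * r
= 9 * 2.0^2 * 2.8
= 9 * 4.0 * 2.8
= 100.8 N


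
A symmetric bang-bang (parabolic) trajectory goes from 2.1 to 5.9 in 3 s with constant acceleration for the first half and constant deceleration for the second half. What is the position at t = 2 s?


Symmetric rest-to-rest: each phase covers (pf-p0)/2 in time T/2. 0.5*a*(T/2)^2 = (pf-p0)/2 => a = 4*(pf-p0)/T^2
a = 4*(5.9-2.1)/3^2 = 1.6889
t = 2 is in the deceleration phase (t > T/2).
p = pf - 0.5*a*(T-t)^2 = 5.9 - 0.5*1.6889*1^2
= 5.0556


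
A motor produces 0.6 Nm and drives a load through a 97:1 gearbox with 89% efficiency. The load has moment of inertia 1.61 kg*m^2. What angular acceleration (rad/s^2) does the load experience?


tau_out = tau_motor * N * eta
= 0.6 * 97 * 0.89 = 51.798 Nm
alpha = tau_out / I = 51.798 / 1.61
= 32.1727 rad/s^2


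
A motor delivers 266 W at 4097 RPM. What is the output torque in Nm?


omega = 4097 * 2*pi/60 = 429.0368 rad/s
tau = P / omega = 266 / 429.0368
= 0.62 Nm


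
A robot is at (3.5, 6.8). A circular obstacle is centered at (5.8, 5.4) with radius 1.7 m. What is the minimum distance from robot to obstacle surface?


center_dist = sqrt((3.5-5.8)^2 + (6.8-5.4)^2)
= sqrt(5.29 + 1.96)
= 2.6926
min_dist = center_dist - radius = 2.6926 - 1.7 = 0.9926 m


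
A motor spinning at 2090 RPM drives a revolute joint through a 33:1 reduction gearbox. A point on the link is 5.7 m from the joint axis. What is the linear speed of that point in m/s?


omega_motor = 2090 * 2*pi/60 = 218.8643 rad/s
omega_joint = omega_motor / 33 = 6.6323 rad/s
v = omega_joint * r = 6.6323 * 5.7
= 37.8038 m/s


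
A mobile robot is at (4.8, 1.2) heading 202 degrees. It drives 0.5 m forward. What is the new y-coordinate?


y_new = y0 + d*sin(theta)
= 1.2 + 0.5*sin(202)
= 1.2 + -0.1873
= 1.0127


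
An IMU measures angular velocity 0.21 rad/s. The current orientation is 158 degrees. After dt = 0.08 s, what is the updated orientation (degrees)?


delta_theta = w * dt = 0.21 * 0.08 = 0.0168 rad
= 0.9626 deg
theta_new = 158 + 0.9626 = 158.9626 deg


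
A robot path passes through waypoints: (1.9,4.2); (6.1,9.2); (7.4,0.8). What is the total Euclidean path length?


Segment lengths:
  seg1 = sqrt((4.2)^2 + (5.0)^2) = 6.5299
  seg2 = sqrt((1.3)^2 + (-8.4)^2) = 8.5
Total = 15.0299


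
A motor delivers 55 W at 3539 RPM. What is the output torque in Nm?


omega = 3539 * 2*pi/60 = 370.6032 rad/s
tau = P / omega = 55 / 370.6032
= 0.1484 Nm


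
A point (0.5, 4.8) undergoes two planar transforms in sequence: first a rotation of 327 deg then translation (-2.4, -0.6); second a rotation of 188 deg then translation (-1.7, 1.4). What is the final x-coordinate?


After transform 1:
x1 = cos(327)*0.5 - sin(327)*4.8 + -2.4 = 0.6336
y1 = sin(327)*0.5 + cos(327)*4.8 + -0.6 = 3.1533
After transform 2:
x2 = cos(188)*0.6336 - sin(188)*3.1533 + -1.7
= -1.8886


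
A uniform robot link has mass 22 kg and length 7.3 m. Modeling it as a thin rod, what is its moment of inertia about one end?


I = (1/3) * m * L^2
= (1/3) * 22 * 7.3^2
= 0.333333 * 22 * 53.29
= 390.7933 kg*m^2


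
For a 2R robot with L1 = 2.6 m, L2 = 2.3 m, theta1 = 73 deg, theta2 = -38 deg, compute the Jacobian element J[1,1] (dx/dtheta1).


J[1,1] = -L1*sin(t1) - L2*sin(t1+t2)
= -2.6*sin(73) - 2.3*sin(35)
= -3.8056


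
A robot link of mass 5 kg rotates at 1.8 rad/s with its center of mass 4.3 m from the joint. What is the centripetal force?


F = m * omega^2 * r
= 5 * 1.8^2 * 4.3
= 5 * 3.24 * 4.3
= 69.66 N


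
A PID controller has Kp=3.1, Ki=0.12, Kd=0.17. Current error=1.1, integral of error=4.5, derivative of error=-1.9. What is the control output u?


u = Kp*e + Ki*int(e) + Kd*de/dt
= 3.1*1.1 + 0.12*4.5 + 0.17*(-1.9)
= 3.41 + 0.54 + -0.323
= 3.627


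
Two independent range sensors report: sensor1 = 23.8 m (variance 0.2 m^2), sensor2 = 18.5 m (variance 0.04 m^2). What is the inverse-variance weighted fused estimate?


w1 = (1/var1) / (1/var1 + 1/var2)
   = 5.0 / (5.0 + 25.0) = 0.1667
w2 = 1 - w1 = 0.8333
fused = w1*s1 + w2*s2 = 3.9667 + 15.4167
= 19.3833 m


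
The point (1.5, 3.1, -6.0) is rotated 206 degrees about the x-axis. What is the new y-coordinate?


Rotation about x-axis: y' = y*cos(theta) - z*sin(theta)
= 3.1 * -0.8988 - -6.0 * -0.4384
= -5.4165


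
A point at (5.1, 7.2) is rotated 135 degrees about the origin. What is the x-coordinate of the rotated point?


x' = x*cos(theta) - y*sin(theta)
cos(135 deg) = -0.7071, sin(135 deg) = 0.7071
x' = 5.1 * -0.7071 - 7.2 * 0.7071
= -3.6062 - 5.0912
= -8.6974


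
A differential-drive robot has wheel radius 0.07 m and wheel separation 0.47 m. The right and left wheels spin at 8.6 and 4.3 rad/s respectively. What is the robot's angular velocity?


vR = r*wR = 0.07*8.6 = 0.602 m/s
vL = r*wL = 0.07*4.3 = 0.301 m/s
v = (vR+vL)/2 = 0.4515 m/s
omega = (vR-vL)/L = 0.6404 rad/s
angular velocity = 0.6404 rad/s


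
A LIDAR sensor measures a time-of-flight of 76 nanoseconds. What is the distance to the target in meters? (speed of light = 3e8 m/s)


tof = 76 ns = 7.6e-08 s
dist = c * tof / 2
= 3e8 * 7.6e-08 / 2
= 11.4 m


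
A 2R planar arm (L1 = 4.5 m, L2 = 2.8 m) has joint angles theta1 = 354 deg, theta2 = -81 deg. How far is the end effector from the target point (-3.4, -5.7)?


End effector via forward kinematics:
x = L1*cos(t1) + L2*cos(t1+t2) = 4.6219
y = L1*sin(t1) + L2*sin(t1+t2) = -3.2665
Distance to target:
d = sqrt((-3.4 - 4.6219)^2 + (-5.7 - -3.2665)^2)
= sqrt(64.3507 + 5.9217)
= 8.3829 m


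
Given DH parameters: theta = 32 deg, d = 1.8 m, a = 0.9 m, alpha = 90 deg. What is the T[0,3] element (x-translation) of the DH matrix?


T[0,3] = a * cos(theta)
= 0.9 * cos(32 deg)
= 0.9 * 0.848
= 0.7632


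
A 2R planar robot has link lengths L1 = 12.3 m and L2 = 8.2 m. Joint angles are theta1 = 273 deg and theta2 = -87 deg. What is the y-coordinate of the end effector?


Convert angles to radians: theta1 = 4.7647, theta2 = -1.5184
y = L1*sin(theta1) + L2*sin(theta1+theta2)
y = -12.2831 + -0.8571
y = -13.1403


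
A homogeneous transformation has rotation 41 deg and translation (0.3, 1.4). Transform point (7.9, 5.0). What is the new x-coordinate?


x' = cos(theta)*px - sin(theta)*py + tx
= 0.7547*7.9 - 0.6561*5.0 + 0.3
= 2.9819


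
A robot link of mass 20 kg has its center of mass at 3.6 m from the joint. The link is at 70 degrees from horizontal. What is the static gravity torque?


tau = m*g*L*cos(angle)
= 20 * 9.81 * 3.6 * cos(70 deg)
= 20 * 9.81 * 3.6 * 0.342
= 241.5757 Nm


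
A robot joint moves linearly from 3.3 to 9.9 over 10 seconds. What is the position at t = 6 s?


s = t/T = 6/10 = 0.6
p(t) = p0 + (pf-p0)*s
= 3.3 + (9.9 - 3.3) * 0.6
= 7.26


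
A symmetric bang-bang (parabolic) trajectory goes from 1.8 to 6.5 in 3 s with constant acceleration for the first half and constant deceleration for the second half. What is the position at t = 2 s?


Symmetric rest-to-rest: each phase covers (pf-p0)/2 in time T/2. 0.5*a*(T/2)^2 = (pf-p0)/2 => a = 4*(pf-p0)/T^2
a = 4*(6.5-1.8)/3^2 = 2.0889
t = 2 is in the deceleration phase (t > T/2).
p = pf - 0.5*a*(T-t)^2 = 6.5 - 0.5*2.0889*1^2
= 5.4556


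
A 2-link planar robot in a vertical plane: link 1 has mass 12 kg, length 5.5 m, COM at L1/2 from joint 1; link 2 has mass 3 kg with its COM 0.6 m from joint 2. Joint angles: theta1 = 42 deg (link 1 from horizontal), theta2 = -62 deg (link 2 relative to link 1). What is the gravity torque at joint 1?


Horizontal distance from joint 1 to link-1 COM:
  x_c1 = (L1/2)*cos(t1) = 2.75 * 0.7431 = 2.0436 m
Horizontal distance from joint 1 to link-2 COM:
  x_c2 = L1*cos(t1) + Lc2*cos(t1+t2)
       = 5.5*0.7431 + 0.6*0.9397 = 4.6511 m
tau1 = m1*g*x_c1 + m2*g*x_c2
     = 12*9.81*2.0436 + 3*9.81*4.6511
     = 240.5783 + 136.8822
     = 377.4605 Nm


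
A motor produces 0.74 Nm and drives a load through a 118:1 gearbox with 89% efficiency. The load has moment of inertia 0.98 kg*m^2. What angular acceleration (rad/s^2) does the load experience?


tau_out = tau_motor * N * eta
= 0.74 * 118 * 0.89 = 77.7148 Nm
alpha = tau_out / I = 77.7148 / 0.98
= 79.3008 rad/s^2


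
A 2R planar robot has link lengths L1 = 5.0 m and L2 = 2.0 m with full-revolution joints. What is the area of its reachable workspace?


r_max = L1 + L2 = 7.0 m
r_min = |L1 - L2| = 3.0 m
Area = pi*(r_max^2 - r_min^2)
= pi*(49.0 - 9.0)
= pi * 40.0
= 125.6637 m^2


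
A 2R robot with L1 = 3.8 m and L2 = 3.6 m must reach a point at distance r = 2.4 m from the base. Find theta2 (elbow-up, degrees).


cos(theta2) = (r^2 - L1^2 - L2^2) / (2*L1*L2)
cos(theta2) = (5.76 - 14.44 - 12.96) / 27.36
cos(theta2) = -0.790936
theta2 = 142.273 degrees


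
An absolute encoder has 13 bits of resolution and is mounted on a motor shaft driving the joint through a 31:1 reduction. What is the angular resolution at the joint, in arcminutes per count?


counts = 2^13 = 8192
effective counts at joint = 8192 * 31 = 253952
resolution = 360*60 / 253952
= 0.0851 arcmin/count


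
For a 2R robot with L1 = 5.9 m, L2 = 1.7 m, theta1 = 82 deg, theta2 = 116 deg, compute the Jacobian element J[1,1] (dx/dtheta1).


J[1,1] = -L1*sin(t1) - L2*sin(t1+t2)
= -5.9*sin(82) - 1.7*sin(198)
= -5.3173


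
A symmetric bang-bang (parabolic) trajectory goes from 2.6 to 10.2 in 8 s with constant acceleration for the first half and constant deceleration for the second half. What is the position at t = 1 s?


Symmetric rest-to-rest: each phase covers (pf-p0)/2 in time T/2. 0.5*a*(T/2)^2 = (pf-p0)/2 => a = 4*(pf-p0)/T^2
a = 4*(10.2-2.6)/8^2 = 0.475
t = 1 is in the acceleration phase (t <= T/2).
p = p0 + 0.5*a*t^2 = 2.6 + 0.5*0.475*1^2
= 2.8375


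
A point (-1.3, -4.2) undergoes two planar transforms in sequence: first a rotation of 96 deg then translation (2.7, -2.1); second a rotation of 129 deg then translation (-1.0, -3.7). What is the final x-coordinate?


After transform 1:
x1 = cos(96)*-1.3 - sin(96)*-4.2 + 2.7 = 7.0129
y1 = sin(96)*-1.3 + cos(96)*-4.2 + -2.1 = -2.9539
After transform 2:
x2 = cos(129)*7.0129 - sin(129)*-2.9539 + -1.0
= -3.1178


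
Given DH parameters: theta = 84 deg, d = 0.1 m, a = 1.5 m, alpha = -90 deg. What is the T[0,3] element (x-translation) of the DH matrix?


T[0,3] = a * cos(theta)
= 1.5 * cos(84 deg)
= 1.5 * 0.1045
= 0.1568


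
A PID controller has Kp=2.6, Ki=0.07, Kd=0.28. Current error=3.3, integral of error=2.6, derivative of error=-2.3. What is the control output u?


u = Kp*e + Ki*int(e) + Kd*de/dt
= 2.6*3.3 + 0.07*2.6 + 0.28*(-2.3)
= 8.58 + 0.182 + -0.644
= 8.118


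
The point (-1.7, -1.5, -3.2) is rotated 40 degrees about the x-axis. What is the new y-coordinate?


Rotation about x-axis: y' = y*cos(theta) - z*sin(theta)
= -1.5 * 0.766 - -3.2 * 0.6428
= 0.9079


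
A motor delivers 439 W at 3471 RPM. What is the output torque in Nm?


omega = 3471 * 2*pi/60 = 363.4823 rad/s
tau = P / omega = 439 / 363.4823
= 1.2078 Nm


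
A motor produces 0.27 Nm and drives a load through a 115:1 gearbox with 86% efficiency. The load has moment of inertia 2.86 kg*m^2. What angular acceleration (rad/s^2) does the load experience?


tau_out = tau_motor * N * eta
= 0.27 * 115 * 0.86 = 26.703 Nm
alpha = tau_out / I = 26.703 / 2.86
= 9.3367 rad/s^2


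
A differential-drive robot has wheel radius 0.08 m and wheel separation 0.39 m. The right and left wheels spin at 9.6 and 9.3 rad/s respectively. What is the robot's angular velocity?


vR = r*wR = 0.08*9.6 = 0.768 m/s
vL = r*wL = 0.08*9.3 = 0.744 m/s
v = (vR+vL)/2 = 0.756 m/s
omega = (vR-vL)/L = 0.0615 rad/s
angular velocity = 0.0615 rad/s


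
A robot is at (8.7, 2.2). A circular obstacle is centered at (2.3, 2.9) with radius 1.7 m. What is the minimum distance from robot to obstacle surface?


center_dist = sqrt((8.7-2.3)^2 + (2.2-2.9)^2)
= sqrt(40.96 + 0.49)
= 6.4382
min_dist = center_dist - radius = 6.4382 - 1.7 = 4.7382 m


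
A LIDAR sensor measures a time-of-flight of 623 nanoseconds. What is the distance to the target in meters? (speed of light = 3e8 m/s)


tof = 623 ns = 6.23e-07 s
dist = c * tof / 2
= 3e8 * 6.23e-07 / 2
= 93.45 m


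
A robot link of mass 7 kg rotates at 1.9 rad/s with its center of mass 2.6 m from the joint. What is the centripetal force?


F = m * omega^2 * r
= 7 * 1.9^2 * 2.6
= 7 * 3.61 * 2.6
= 65.702 N


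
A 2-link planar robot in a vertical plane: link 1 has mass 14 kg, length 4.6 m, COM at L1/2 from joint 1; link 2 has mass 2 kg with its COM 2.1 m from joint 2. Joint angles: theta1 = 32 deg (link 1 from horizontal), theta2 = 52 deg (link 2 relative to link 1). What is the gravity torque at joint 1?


Horizontal distance from joint 1 to link-1 COM:
  x_c1 = (L1/2)*cos(t1) = 2.3 * 0.848 = 1.9505 m
Horizontal distance from joint 1 to link-2 COM:
  x_c2 = L1*cos(t1) + Lc2*cos(t1+t2)
       = 4.6*0.848 + 2.1*0.1045 = 4.1205 m
tau1 = m1*g*x_c1 + m2*g*x_c2
     = 14*9.81*1.9505 + 2*9.81*4.1205
     = 267.8831 + 80.8448
     = 348.7279 Nm


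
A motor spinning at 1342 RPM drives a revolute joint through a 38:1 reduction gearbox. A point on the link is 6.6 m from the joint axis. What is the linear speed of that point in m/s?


omega_motor = 1342 * 2*pi/60 = 140.5339 rad/s
omega_joint = omega_motor / 38 = 3.6983 rad/s
v = omega_joint * r = 3.6983 * 6.6
= 24.4085 m/s


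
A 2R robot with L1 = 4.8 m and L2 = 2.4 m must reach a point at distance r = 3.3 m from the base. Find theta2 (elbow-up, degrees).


cos(theta2) = (r^2 - L1^2 - L2^2) / (2*L1*L2)
cos(theta2) = (10.89 - 23.04 - 5.76) / 23.04
cos(theta2) = -0.777344
theta2 = 141.018 degrees


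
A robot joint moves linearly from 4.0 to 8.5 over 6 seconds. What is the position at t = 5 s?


s = t/T = 5/6 = 0.8333
p(t) = p0 + (pf-p0)*s
= 4.0 + (8.5 - 4.0) * 0.8333
= 7.75


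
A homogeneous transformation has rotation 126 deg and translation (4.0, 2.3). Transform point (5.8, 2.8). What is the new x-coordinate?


x' = cos(theta)*px - sin(theta)*py + tx
= -0.5878*5.8 - 0.809*2.8 + 4.0
= -1.6744


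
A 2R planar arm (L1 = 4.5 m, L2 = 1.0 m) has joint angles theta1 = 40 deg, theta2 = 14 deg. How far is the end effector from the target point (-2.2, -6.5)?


End effector via forward kinematics:
x = L1*cos(t1) + L2*cos(t1+t2) = 4.035
y = L1*sin(t1) + L2*sin(t1+t2) = 3.7016
Distance to target:
d = sqrt((-2.2 - 4.035)^2 + (-6.5 - 3.7016)^2)
= sqrt(38.875 + 104.0719)
= 11.956 m


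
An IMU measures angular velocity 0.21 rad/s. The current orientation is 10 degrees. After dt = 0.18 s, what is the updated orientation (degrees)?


delta_theta = w * dt = 0.21 * 0.18 = 0.0378 rad
= 2.1658 deg
theta_new = 10 + 2.1658 = 12.1658 deg


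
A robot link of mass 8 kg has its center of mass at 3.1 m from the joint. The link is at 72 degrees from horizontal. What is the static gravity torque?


tau = m*g*L*cos(angle)
= 8 * 9.81 * 3.1 * cos(72 deg)
= 8 * 9.81 * 3.1 * 0.309
= 75.1801 Nm


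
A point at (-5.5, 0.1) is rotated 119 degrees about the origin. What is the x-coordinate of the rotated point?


x' = x*cos(theta) - y*sin(theta)
cos(119 deg) = -0.4848, sin(119 deg) = 0.8746
x' = -5.5 * -0.4848 - 0.1 * 0.8746
= 2.6665 - 0.0875
= 2.579


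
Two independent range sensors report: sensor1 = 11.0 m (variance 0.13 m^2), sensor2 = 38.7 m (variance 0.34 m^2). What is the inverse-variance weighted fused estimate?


w1 = (1/var1) / (1/var1 + 1/var2)
   = 7.6923 / (7.6923 + 2.9412) = 0.7234
w2 = 1 - w1 = 0.2766
fused = w1*s1 + w2*s2 = 7.9574 + 10.7043
= 18.6617 m


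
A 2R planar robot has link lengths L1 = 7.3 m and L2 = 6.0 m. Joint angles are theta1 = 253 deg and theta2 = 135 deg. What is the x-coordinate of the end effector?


Convert angles to radians: theta1 = 4.4157, theta2 = 2.3562
x = L1*cos(theta1) + L2*cos(theta1+theta2)
x = -2.1343 + 5.2977
x = 3.1634
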